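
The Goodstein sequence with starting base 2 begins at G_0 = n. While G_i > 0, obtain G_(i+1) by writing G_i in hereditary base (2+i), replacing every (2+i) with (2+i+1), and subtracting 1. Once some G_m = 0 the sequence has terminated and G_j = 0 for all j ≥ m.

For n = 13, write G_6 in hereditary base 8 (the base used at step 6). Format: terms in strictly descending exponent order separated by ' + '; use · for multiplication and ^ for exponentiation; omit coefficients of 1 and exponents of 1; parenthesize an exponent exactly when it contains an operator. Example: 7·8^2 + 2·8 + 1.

G_0 = 13. HB_2(13) = 2^(2 + 1) + 2^2 + 1. Bump = 109. G_1 = 108.
G_1 = 108. HB_3(108) = 3^(3 + 1) + 3^3. Bump = 1280. G_2 = 1279.
G_2 = 1279. HB_4(1279) = 4^(4 + 1) + 3·4^3 + 3·4^2 + 3·4 + 3. Bump = 16093. G_3 = 16092.
G_3 = 16092. HB_5(16092) = 5^(5 + 1) + 3·5^3 + 3·5^2 + 3·5 + 2. Bump = 280712. G_4 = 280711.
G_4 = 280711. HB_6(280711) = 6^(6 + 1) + 3·6^3 + 3·6^2 + 3·6 + 1. Bump = 5765999. G_5 = 5765998.
G_5 = 5765998. HB_7(5765998) = 7^(7 + 1) + 3·7^3 + 3·7^2 + 3·7. Bump = 134219480. G_6 = 134219479.
G_6 = 134219479. HB_8(134219479) = 8^(8 + 1) + 3·8^3 + 3·8^2 + 2·8 + 7. Bump = 3486786856. G_7 = 3486786855.

8^(8 + 1) + 3·8^3 + 3·8^2 + 2·8 + 7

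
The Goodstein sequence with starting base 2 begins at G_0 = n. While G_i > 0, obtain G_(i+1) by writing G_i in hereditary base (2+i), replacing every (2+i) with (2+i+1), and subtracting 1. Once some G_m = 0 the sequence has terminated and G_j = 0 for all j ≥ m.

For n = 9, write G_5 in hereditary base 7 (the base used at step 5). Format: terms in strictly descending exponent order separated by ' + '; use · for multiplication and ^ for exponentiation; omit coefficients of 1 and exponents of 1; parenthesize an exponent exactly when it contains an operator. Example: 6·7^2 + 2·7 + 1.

i=0: 9 = 2^(2 + 1) + 1 (b=2); 2→3: 3^(3 + 1) + 1 = 82; 82−1 = 81
i=1: 81 = 3^(3 + 1) (b=3); 3→4: 4^(4 + 1) = 1024; 1024−1 = 1023
i=2: 1023 = 3·4^4 + 3·4^3 + 3·4^2 + 3·4 + 3 (b=4); 4→5: 3·5^5 + 3·5^3 + 3·5^2 + 3·5 + 3 = 9843; 9843−1 = 9842
i=3: 9842 = 3·5^5 + 3·5^3 + 3·5^2 + 3·5 + 2 (b=5); 5→6: 3·6^6 + 3·6^3 + 3·6^2 + 3·6 + 2 = 140744; 140744−1 = 140743
i=4: 140743 = 3·6^6 + 3·6^3 + 3·6^2 + 3·6 + 1 (b=6); 6→7: 3·7^7 + 3·7^3 + 3·7^2 + 3·7 + 1 = 2471827; 2471827−1 = 2471826

3·7^7 + 3·7^3 + 3·7^2 + 3·7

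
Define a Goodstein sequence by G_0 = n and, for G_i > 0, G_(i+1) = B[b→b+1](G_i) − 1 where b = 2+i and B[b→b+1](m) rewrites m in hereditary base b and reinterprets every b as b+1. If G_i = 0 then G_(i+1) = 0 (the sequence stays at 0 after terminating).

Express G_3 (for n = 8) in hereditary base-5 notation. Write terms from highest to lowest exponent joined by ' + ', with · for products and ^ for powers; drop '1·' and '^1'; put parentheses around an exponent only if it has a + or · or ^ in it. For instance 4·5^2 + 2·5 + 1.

2·5^5 + 2·5^2 + 2·5

i=0: 8 = 2^(2 + 1) (b=2); 2→3: 3^(3 + 1) = 81; 81−1 = 80
i=1: 80 = 2·3^3 + 2·3^2 + 2·3 + 2 (b=3); 3→4: 2·4^4 + 2·4^2 + 2·4 + 2 = 554; 554−1 = 553
i=2: 553 = 2·4^4 + 2·4^2 + 2·4 + 1 (b=4); 4→5: 2·5^5 + 2·5^2 + 2·5 + 1 = 6311; 6311−1 = 6310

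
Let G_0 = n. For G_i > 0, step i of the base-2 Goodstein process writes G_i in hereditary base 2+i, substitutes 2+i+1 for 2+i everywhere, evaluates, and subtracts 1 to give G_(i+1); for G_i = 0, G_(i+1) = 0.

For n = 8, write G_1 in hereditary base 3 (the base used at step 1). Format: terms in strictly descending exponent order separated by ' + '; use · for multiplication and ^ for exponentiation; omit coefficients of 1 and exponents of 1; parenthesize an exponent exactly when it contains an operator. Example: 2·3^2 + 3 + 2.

[0] 8 ≡ 2^(2 + 1) (base 2). Lift 3: 81. −1: 80.
[1] 80 ≡ 2·3^3 + 2·3^2 + 2·3 + 2 (base 3). Lift 4: 554. −1: 553.

2·3^3 + 2·3^2 + 2·3 + 2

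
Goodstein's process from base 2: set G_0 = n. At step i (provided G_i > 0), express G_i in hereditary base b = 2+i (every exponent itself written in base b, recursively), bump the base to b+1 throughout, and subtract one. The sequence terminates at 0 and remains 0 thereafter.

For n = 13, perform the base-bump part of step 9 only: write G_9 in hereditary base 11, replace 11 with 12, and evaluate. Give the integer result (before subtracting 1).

106993205384716

base 2: 13 = 2^(2 + 1) + 2^2 + 1; at 3: 3^(3 + 1) + 3^3 + 1 = 109; next = 108
base 3: 108 = 3^(3 + 1) + 3^3; at 4: 4^(4 + 1) + 4^4 = 1280; next = 1279
base 4: 1279 = 4^(4 + 1) + 3·4^3 + 3·4^2 + 3·4 + 3; at 5: 5^(5 + 1) + 3·5^3 + 3·5^2 + 3·5 + 3 = 16093; next = 16092
base 5: 16092 = 5^(5 + 1) + 3·5^3 + 3·5^2 + 3·5 + 2; at 6: 6^(6 + 1) + 3·6^3 + 3·6^2 + 3·6 + 2 = 280712; next = 280711
base 6: 280711 = 6^(6 + 1) + 3·6^3 + 3·6^2 + 3·6 + 1; at 7: 7^(7 + 1) + 3·7^3 + 3·7^2 + 3·7 + 1 = 5765999; next = 5765998
base 7: 5765998 = 7^(7 + 1) + 3·7^3 + 3·7^2 + 3·7; at 8: 8^(8 + 1) + 3·8^3 + 3·8^2 + 3·8 = 134219480; next = 134219479
base 8: 134219479 = 8^(8 + 1) + 3·8^3 + 3·8^2 + 2·8 + 7; at 9: 9^(9 + 1) + 3·9^3 + 3·9^2 + 2·9 + 7 = 3486786856; next = 3486786855
base 9: 3486786855 = 9^(9 + 1) + 3·9^3 + 3·9^2 + 2·9 + 6; at 10: 10^(10 + 1) + 3·10^3 + 3·10^2 + 2·10 + 6 = 100000003326; next = 100000003325
base 10: 100000003325 = 10^(10 + 1) + 3·10^3 + 3·10^2 + 2·10 + 5; at 11: 11^(11 + 1) + 3·11^3 + 3·11^2 + 2·11 + 5 = 3138428381104; next = 3138428381103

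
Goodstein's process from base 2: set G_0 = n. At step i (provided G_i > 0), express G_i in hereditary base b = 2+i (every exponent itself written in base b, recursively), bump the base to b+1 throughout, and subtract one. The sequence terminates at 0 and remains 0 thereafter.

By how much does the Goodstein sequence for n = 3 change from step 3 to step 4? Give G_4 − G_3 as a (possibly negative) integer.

i=0: 3 = 2 + 1 (b=2); 2→3: 3 + 1 = 4; 4−1 = 3
i=1: 3 = 3 (b=3); 3→4: 4 = 4; 4−1 = 3
i=2: 3 = 3 (b=4); 4→5: 3 = 3; 3−1 = 2
i=3: 2 = 2 (b=5); 5→6: 2 = 2; 2−1 = 1

-1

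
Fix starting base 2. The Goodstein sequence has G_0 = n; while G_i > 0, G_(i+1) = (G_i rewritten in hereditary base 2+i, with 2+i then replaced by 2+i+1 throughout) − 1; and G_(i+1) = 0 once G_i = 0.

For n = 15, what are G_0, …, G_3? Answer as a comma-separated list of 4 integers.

15, 111, 1283, 18752

i=0: 15 = 2^(2 + 1) + 2^2 + 2 + 1 (b=2); 2→3: 3^(3 + 1) + 3^3 + 3 + 1 = 112; 112−1 = 111
i=1: 111 = 3^(3 + 1) + 3^3 + 3 (b=3); 3→4: 4^(4 + 1) + 4^4 + 4 = 1284; 1284−1 = 1283
i=2: 1283 = 4^(4 + 1) + 4^4 + 3 (b=4); 4→5: 5^(5 + 1) + 5^5 + 3 = 18753; 18753−1 = 18752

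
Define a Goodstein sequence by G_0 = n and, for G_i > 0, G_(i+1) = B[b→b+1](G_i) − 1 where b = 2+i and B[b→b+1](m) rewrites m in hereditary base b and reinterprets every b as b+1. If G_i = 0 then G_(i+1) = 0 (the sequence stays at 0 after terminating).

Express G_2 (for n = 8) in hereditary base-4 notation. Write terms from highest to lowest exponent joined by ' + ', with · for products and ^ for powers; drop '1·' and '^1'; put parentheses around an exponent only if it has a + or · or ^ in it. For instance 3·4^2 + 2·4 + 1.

base 2: 8 = 2^(2 + 1); at 3: 3^(3 + 1) = 81; next = 80
base 3: 80 = 2·3^3 + 2·3^2 + 2·3 + 2; at 4: 2·4^4 + 2·4^2 + 2·4 + 2 = 554; next = 553
base 4: 553 = 2·4^4 + 2·4^2 + 2·4 + 1; at 5: 2·5^5 + 2·5^2 + 2·5 + 1 = 6311; next = 6310

2·4^4 + 2·4^2 + 2·4 + 1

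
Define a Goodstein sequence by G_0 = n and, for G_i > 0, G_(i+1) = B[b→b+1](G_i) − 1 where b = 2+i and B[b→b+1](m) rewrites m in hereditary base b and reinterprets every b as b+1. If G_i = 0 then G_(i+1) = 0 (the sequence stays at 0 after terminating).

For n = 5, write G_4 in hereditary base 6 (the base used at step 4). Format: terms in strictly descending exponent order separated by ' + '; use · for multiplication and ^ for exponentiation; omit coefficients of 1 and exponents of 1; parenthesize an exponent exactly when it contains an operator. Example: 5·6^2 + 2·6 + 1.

3·6^3 + 3·6^2 + 3·6 + 1

G_0 = 5. HB_2(5) = 2^2 + 1. Bump = 28. G_1 = 27.
G_1 = 27. HB_3(27) = 3^3. Bump = 256. G_2 = 255.
G_2 = 255. HB_4(255) = 3·4^3 + 3·4^2 + 3·4 + 3. Bump = 468. G_3 = 467.
G_3 = 467. HB_5(467) = 3·5^3 + 3·5^2 + 3·5 + 2. Bump = 776. G_4 = 775.
G_4 = 775. HB_6(775) = 3·6^3 + 3·6^2 + 3·6 + 1. Bump = 1198. G_5 = 1197.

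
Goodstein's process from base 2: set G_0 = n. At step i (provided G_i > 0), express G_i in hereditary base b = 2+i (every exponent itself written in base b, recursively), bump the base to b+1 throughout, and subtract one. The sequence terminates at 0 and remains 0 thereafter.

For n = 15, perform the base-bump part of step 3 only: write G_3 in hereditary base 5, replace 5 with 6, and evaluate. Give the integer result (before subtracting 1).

326594

i=0: 15 = 2^(2 + 1) + 2^2 + 2 + 1 (b=2); 2→3: 3^(3 + 1) + 3^3 + 3 + 1 = 112; 112−1 = 111
i=1: 111 = 3^(3 + 1) + 3^3 + 3 (b=3); 3→4: 4^(4 + 1) + 4^4 + 4 = 1284; 1284−1 = 1283
i=2: 1283 = 4^(4 + 1) + 4^4 + 3 (b=4); 4→5: 5^(5 + 1) + 5^5 + 3 = 18753; 18753−1 = 18752
i=3: 18752 = 5^(5 + 1) + 5^5 + 2 (b=5); 5→6: 6^(6 + 1) + 6^6 + 2 = 326594; 326594−1 = 326593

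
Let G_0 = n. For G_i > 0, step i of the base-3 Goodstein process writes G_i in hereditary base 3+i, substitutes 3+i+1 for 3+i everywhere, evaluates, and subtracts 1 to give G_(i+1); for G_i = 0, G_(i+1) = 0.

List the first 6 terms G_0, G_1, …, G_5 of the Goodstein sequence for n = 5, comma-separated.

5, 5, 5, 5, 4, 3

[0] 5 ≡ 3 + 2 (base 3). Lift 4: 6. −1: 5.
[1] 5 ≡ 4 + 1 (base 4). Lift 5: 6. −1: 5.
[2] 5 ≡ 5 (base 5). Lift 6: 6. −1: 5.
[3] 5 ≡ 5 (base 6). Lift 7: 5. −1: 4.
[4] 4 ≡ 4 (base 7). Lift 8: 4. −1: 3.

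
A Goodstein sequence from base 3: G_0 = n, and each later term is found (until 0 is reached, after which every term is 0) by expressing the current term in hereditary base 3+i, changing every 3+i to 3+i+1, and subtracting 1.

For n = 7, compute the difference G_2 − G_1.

step 0: 7 = 2·3 + 1; sub 4 for 3: 2·4 + 1; = 9; G_1 = 9−1 = 8
step 1: 8 = 2·4; sub 5 for 4: 2·5; = 10; G_2 = 10−1 = 9

1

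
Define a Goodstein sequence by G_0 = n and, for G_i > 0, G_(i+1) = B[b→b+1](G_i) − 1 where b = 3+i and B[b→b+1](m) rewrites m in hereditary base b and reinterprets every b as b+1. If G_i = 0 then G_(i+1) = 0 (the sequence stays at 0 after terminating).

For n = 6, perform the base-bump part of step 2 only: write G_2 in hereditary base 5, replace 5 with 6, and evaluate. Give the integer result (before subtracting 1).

base 3: 6 = 2·3; at 4: 2·4 = 8; next = 7
base 4: 7 = 4 + 3; at 5: 5 + 3 = 8; next = 7

8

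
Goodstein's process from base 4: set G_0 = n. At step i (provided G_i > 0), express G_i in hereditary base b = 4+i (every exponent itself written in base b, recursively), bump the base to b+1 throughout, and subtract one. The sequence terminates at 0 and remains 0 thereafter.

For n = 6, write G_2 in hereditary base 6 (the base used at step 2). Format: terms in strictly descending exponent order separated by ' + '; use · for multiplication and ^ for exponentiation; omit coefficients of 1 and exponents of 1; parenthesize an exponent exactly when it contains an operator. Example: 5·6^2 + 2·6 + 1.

6

6 —HB4→ 4 + 2 —bump→ 5 + 2 = 7 —(−1)→ 6
6 —HB5→ 5 + 1 —bump→ 6 + 1 = 7 —(−1)→ 6
6 —HB6→ 6 —bump→ 7 = 7 —(−1)→ 6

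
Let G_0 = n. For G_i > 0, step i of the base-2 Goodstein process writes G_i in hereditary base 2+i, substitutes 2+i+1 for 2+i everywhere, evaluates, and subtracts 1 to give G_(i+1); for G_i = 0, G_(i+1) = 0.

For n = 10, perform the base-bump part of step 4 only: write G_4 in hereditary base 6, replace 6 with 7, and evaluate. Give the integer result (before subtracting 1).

4215755

10 —HB2→ 2^(2 + 1) + 2 —bump→ 3^(3 + 1) + 3 = 84 —(−1)→ 83
83 —HB3→ 3^(3 + 1) + 2 —bump→ 4^(4 + 1) + 2 = 1026 —(−1)→ 1025
1025 —HB4→ 4^(4 + 1) + 1 —bump→ 5^(5 + 1) + 1 = 15626 —(−1)→ 15625
15625 —HB5→ 5^(5 + 1) —bump→ 6^(6 + 1) = 279936 —(−1)→ 279935
279935 —HB6→ 5·6^6 + 5·6^5 + 5·6^4 + 5·6^3 + 5·6^2 + 5·6 + 5 —bump→ 5·7^7 + 5·7^5 + 5·7^4 + 5·7^3 + 5·7^2 + 5·7 + 5 = 4215755 —(−1)→ 4215754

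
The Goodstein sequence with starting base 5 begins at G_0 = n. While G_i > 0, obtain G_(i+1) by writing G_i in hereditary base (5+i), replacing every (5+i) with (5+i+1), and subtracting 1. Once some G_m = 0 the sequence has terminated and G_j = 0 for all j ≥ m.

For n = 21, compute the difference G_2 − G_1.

3

G_0 = 21. HB_5(21) = 4·5 + 1. Bump = 25. G_1 = 24.
G_1 = 24. HB_6(24) = 4·6. Bump = 28. G_2 = 27.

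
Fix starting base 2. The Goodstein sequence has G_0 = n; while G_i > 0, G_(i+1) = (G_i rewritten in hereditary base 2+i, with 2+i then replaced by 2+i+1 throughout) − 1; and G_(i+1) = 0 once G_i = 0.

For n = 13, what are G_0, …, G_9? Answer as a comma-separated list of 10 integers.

G_0 = 13. HB_2(13) = 2^(2 + 1) + 2^2 + 1. Bump = 109. G_1 = 108.
G_1 = 108. HB_3(108) = 3^(3 + 1) + 3^3. Bump = 1280. G_2 = 1279.
G_2 = 1279. HB_4(1279) = 4^(4 + 1) + 3·4^3 + 3·4^2 + 3·4 + 3. Bump = 16093. G_3 = 16092.
G_3 = 16092. HB_5(16092) = 5^(5 + 1) + 3·5^3 + 3·5^2 + 3·5 + 2. Bump = 280712. G_4 = 280711.
G_4 = 280711. HB_6(280711) = 6^(6 + 1) + 3·6^3 + 3·6^2 + 3·6 + 1. Bump = 5765999. G_5 = 5765998.
G_5 = 5765998. HB_7(5765998) = 7^(7 + 1) + 3·7^3 + 3·7^2 + 3·7. Bump = 134219480. G_6 = 134219479.
G_6 = 134219479. HB_8(134219479) = 8^(8 + 1) + 3·8^3 + 3·8^2 + 2·8 + 7. Bump = 3486786856. G_7 = 3486786855.
G_7 = 3486786855. HB_9(3486786855) = 9^(9 + 1) + 3·9^3 + 3·9^2 + 2·9 + 6. Bump = 100000003326. G_8 = 100000003325.
G_8 = 100000003325. HB_10(100000003325) = 10^(10 + 1) + 3·10^3 + 3·10^2 + 2·10 + 5. Bump = 3138428381104. G_9 = 3138428381103.

13, 108, 1279, 16092, 280711, 5765998, 134219479, 3486786855, 100000003325, 3138428381103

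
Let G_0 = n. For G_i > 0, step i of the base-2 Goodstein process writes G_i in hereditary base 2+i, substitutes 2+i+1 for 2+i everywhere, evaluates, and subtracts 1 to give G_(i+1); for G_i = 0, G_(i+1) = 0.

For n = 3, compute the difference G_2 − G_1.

0

base 2: 3 = 2 + 1; at 3: 3 + 1 = 4; next = 3
base 3: 3 = 3; at 4: 4 = 4; next = 3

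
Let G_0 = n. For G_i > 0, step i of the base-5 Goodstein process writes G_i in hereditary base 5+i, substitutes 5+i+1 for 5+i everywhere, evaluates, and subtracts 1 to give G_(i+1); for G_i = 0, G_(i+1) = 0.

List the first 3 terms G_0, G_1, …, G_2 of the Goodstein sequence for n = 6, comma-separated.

6, 6, 6

base 5: 6 = 5 + 1; at 6: 6 + 1 = 7; next = 6
base 6: 6 = 6; at 7: 7 = 7; next = 6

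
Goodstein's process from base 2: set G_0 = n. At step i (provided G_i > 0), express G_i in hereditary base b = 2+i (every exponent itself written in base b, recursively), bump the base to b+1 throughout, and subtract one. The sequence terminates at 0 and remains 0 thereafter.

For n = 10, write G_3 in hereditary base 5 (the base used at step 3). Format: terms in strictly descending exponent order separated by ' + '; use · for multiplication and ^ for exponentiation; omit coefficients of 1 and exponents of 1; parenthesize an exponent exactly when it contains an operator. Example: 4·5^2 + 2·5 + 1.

5^(5 + 1)

[0] 10 ≡ 2^(2 + 1) + 2 (base 2). Lift 3: 84. −1: 83.
[1] 83 ≡ 3^(3 + 1) + 2 (base 3). Lift 4: 1026. −1: 1025.
[2] 1025 ≡ 4^(4 + 1) + 1 (base 4). Lift 5: 15626. −1: 15625.
[3] 15625 ≡ 5^(5 + 1) (base 5). Lift 6: 279936. −1: 279935.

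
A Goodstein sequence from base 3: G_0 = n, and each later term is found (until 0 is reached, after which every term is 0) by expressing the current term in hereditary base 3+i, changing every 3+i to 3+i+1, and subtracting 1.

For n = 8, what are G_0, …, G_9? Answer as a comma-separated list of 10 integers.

8, 9, 10, 11, 11, 11, 11, 11, 11, 11

base 3: 8 = 2·3 + 2; at 4: 2·4 + 2 = 10; next = 9
base 4: 9 = 2·4 + 1; at 5: 2·5 + 1 = 11; next = 10
base 5: 10 = 2·5; at 6: 2·6 = 12; next = 11
base 6: 11 = 6 + 5; at 7: 7 + 5 = 12; next = 11
base 7: 11 = 7 + 4; at 8: 8 + 4 = 12; next = 11
base 8: 11 = 8 + 3; at 9: 9 + 3 = 12; next = 11
base 9: 11 = 9 + 2; at 10: 10 + 2 = 12; next = 11
base 10: 11 = 10 + 1; at 11: 11 + 1 = 12; next = 11
base 11: 11 = 11; at 12: 12 = 12; next = 11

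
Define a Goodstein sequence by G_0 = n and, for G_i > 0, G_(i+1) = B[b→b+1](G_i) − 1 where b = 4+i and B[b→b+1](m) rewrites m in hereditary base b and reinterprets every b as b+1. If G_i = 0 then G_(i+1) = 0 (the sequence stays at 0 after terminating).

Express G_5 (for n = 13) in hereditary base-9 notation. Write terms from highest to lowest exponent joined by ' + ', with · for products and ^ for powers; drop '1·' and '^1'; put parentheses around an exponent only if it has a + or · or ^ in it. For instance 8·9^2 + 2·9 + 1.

G_0=13  [base 4] 3·4 + 1  →[4↦5]→  3·5 + 1 = 16  −1 ⇒ G_1=15
G_1=15  [base 5] 3·5  →[5↦6]→  3·6 = 18  −1 ⇒ G_2=17
G_2=17  [base 6] 2·6 + 5  →[6↦7]→  2·7 + 5 = 19  −1 ⇒ G_3=18
G_3=18  [base 7] 2·7 + 4  →[7↦8]→  2·8 + 4 = 20  −1 ⇒ G_4=19
G_4=19  [base 8] 2·8 + 3  →[8↦9]→  2·9 + 3 = 21  −1 ⇒ G_5=20
G_5=20  [base 9] 2·9 + 2  →[9↦10]→  2·10 + 2 = 22  −1 ⇒ G_6=21

2·9 + 2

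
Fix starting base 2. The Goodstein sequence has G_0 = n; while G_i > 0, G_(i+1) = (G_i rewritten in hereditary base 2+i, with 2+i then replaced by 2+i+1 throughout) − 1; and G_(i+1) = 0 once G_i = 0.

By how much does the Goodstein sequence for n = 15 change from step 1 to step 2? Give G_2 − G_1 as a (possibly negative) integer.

G_0=15  [base 2] 2^(2 + 1) + 2^2 + 2 + 1  →[2↦3]→  3^(3 + 1) + 3^3 + 3 + 1 = 112  −1 ⇒ G_1=111
G_1=111  [base 3] 3^(3 + 1) + 3^3 + 3  →[3↦4]→  4^(4 + 1) + 4^4 + 4 = 1284  −1 ⇒ G_2=1283

1172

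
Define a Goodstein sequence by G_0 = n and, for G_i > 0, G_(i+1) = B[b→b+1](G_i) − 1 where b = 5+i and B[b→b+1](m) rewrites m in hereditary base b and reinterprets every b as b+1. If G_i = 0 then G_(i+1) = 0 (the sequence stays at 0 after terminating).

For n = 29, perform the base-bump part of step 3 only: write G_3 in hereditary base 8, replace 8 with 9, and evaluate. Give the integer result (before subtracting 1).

82

base 5: 29 = 5^2 + 4; at 6: 6^2 + 4 = 40; next = 39
base 6: 39 = 6^2 + 3; at 7: 7^2 + 3 = 52; next = 51
base 7: 51 = 7^2 + 2; at 8: 8^2 + 2 = 66; next = 65
base 8: 65 = 8^2 + 1; at 9: 9^2 + 1 = 82; next = 81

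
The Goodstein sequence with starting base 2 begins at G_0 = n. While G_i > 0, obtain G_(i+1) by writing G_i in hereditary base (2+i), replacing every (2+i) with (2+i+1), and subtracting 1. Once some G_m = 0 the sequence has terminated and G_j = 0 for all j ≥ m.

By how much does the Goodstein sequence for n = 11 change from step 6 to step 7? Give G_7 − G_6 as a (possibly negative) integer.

2615391575

11 —HB2→ 2^(2 + 1) + 2 + 1 —bump→ 3^(3 + 1) + 3 + 1 = 85 —(−1)→ 84
84 —HB3→ 3^(3 + 1) + 3 —bump→ 4^(4 + 1) + 4 = 1028 —(−1)→ 1027
1027 —HB4→ 4^(4 + 1) + 3 —bump→ 5^(5 + 1) + 3 = 15628 —(−1)→ 15627
15627 —HB5→ 5^(5 + 1) + 2 —bump→ 6^(6 + 1) + 2 = 279938 —(−1)→ 279937
279937 —HB6→ 6^(6 + 1) + 1 —bump→ 7^(7 + 1) + 1 = 5764802 —(−1)→ 5764801
5764801 —HB7→ 7^(7 + 1) —bump→ 8^(8 + 1) = 134217728 —(−1)→ 134217727
134217727 —HB8→ 7·8^8 + 7·8^7 + 7·8^6 + 7·8^5 + 7·8^4 + 7·8^3 + 7·8^2 + 7·8 + 7 —bump→ 7·9^9 + 7·9^7 + 7·9^6 + 7·9^5 + 7·9^4 + 7·9^3 + 7·9^2 + 7·9 + 7 = 2749609303 —(−1)→ 2749609302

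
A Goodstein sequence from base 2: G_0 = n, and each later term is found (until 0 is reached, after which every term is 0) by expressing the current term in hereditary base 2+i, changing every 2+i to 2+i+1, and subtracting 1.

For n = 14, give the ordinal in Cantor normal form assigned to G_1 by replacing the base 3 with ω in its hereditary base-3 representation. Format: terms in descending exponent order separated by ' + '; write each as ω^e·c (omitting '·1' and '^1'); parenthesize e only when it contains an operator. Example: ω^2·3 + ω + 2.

[0] 14 ≡ 2^(2 + 1) + 2^2 + 2 (base 2). Lift 3: 111. −1: 110.
[1] 110 ≡ 3^(3 + 1) + 3^3 + 2 (base 3). Lift 4: 1282. −1: 1281.

ω^(ω + 1) + ω^ω + 2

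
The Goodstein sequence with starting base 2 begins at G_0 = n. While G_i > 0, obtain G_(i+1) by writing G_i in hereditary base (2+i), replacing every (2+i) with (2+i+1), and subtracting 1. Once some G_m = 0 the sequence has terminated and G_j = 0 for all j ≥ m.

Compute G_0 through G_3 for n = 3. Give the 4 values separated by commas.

3, 3, 3, 2

3 —HB2→ 2 + 1 —bump→ 3 + 1 = 4 —(−1)→ 3
3 —HB3→ 3 —bump→ 4 = 4 —(−1)→ 3
3 —HB4→ 3 —bump→ 3 = 3 —(−1)→ 2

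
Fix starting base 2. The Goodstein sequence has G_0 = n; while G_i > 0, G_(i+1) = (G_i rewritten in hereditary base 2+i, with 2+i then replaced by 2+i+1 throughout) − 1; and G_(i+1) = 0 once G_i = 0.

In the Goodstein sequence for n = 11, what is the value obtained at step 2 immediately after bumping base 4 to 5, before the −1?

15628

11 —HB2→ 2^(2 + 1) + 2 + 1 —bump→ 3^(3 + 1) + 3 + 1 = 85 —(−1)→ 84
84 —HB3→ 3^(3 + 1) + 3 —bump→ 4^(4 + 1) + 4 = 1028 —(−1)→ 1027
1027 —HB4→ 4^(4 + 1) + 3 —bump→ 5^(5 + 1) + 3 = 15628 —(−1)→ 15627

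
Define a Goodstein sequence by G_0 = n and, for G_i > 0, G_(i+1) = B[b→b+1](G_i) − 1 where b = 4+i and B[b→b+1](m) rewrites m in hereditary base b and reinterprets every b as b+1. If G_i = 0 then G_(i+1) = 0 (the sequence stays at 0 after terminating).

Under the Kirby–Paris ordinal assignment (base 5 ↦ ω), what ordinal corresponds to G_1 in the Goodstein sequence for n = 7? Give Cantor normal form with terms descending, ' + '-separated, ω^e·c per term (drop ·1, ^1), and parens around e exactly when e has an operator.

7 —HB4→ 4 + 3 —bump→ 5 + 3 = 8 —(−1)→ 7
7 —HB5→ 5 + 2 —bump→ 6 + 2 = 8 —(−1)→ 7

ω + 2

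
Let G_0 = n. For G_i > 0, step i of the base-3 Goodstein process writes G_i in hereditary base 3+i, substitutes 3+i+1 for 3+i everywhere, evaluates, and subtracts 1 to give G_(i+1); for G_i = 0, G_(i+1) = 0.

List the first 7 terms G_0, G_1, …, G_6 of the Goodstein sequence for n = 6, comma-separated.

6, 7, 7, 7, 7, 7, 6

[0] 6 ≡ 2·3 (base 3). Lift 4: 8. −1: 7.
[1] 7 ≡ 4 + 3 (base 4). Lift 5: 8. −1: 7.
[2] 7 ≡ 5 + 2 (base 5). Lift 6: 8. −1: 7.
[3] 7 ≡ 6 + 1 (base 6). Lift 7: 8. −1: 7.
[4] 7 ≡ 7 (base 7). Lift 8: 8. −1: 7.
[5] 7 ≡ 7 (base 8). Lift 9: 7. −1: 6.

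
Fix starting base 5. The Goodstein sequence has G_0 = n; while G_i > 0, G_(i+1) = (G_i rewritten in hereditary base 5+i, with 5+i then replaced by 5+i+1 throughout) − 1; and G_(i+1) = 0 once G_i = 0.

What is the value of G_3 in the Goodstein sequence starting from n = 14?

i=0: 14 = 2·5 + 4 (b=5); 5→6: 2·6 + 4 = 16; 16−1 = 15
i=1: 15 = 2·6 + 3 (b=6); 6→7: 2·7 + 3 = 17; 17−1 = 16
i=2: 16 = 2·7 + 2 (b=7); 7→8: 2·8 + 2 = 18; 18−1 = 17
i=3: 17 = 2·8 + 1 (b=8); 8→9: 2·9 + 1 = 19; 19−1 = 18

17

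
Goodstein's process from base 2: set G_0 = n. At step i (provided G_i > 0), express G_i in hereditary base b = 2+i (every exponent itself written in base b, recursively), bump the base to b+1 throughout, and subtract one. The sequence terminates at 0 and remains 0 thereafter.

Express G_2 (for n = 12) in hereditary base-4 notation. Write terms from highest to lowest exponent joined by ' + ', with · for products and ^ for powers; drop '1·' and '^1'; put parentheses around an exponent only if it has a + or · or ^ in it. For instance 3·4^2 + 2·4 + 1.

12 —HB2→ 2^(2 + 1) + 2^2 —bump→ 3^(3 + 1) + 3^3 = 108 —(−1)→ 107
107 —HB3→ 3^(3 + 1) + 2·3^2 + 2·3 + 2 —bump→ 4^(4 + 1) + 2·4^2 + 2·4 + 2 = 1066 —(−1)→ 1065

4^(4 + 1) + 2·4^2 + 2·4 + 1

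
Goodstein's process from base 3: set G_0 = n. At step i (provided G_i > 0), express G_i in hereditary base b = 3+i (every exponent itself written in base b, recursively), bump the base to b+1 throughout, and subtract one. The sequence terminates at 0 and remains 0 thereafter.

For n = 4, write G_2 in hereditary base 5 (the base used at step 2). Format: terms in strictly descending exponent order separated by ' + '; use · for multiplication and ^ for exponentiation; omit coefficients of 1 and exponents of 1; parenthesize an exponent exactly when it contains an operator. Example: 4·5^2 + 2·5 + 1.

i=0: 4 = 3 + 1 (b=3); 3→4: 4 + 1 = 5; 5−1 = 4
i=1: 4 = 4 (b=4); 4→5: 5 = 5; 5−1 = 4
i=2: 4 = 4 (b=5); 5→6: 4 = 4; 4−1 = 3

4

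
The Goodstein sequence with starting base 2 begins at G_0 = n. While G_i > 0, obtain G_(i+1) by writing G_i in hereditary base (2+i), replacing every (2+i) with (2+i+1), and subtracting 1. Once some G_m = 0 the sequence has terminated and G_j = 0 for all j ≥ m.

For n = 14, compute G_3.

18750

base 2: 14 = 2^(2 + 1) + 2^2 + 2; at 3: 3^(3 + 1) + 3^3 + 3 = 111; next = 110
base 3: 110 = 3^(3 + 1) + 3^3 + 2; at 4: 4^(4 + 1) + 4^4 + 2 = 1282; next = 1281
base 4: 1281 = 4^(4 + 1) + 4^4 + 1; at 5: 5^(5 + 1) + 5^5 + 1 = 18751; next = 18750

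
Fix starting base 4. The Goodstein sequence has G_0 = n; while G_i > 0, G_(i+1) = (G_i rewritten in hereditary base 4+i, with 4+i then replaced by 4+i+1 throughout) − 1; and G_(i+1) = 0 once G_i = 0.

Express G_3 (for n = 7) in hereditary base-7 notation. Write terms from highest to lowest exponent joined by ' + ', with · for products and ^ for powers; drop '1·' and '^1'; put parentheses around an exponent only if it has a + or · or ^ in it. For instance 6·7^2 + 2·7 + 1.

G_0=7  [base 4] 4 + 3  →[4↦5]→  5 + 3 = 8  −1 ⇒ G_1=7
G_1=7  [base 5] 5 + 2  →[5↦6]→  6 + 2 = 8  −1 ⇒ G_2=7
G_2=7  [base 6] 6 + 1  →[6↦7]→  7 + 1 = 8  −1 ⇒ G_3=7

7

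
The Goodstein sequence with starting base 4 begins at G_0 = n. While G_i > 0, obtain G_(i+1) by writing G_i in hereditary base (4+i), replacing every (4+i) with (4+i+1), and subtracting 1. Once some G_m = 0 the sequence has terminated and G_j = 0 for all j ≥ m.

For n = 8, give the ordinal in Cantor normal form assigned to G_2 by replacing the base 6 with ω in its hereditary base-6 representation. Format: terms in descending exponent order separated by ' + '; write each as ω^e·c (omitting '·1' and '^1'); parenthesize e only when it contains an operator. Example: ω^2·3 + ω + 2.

ω + 3

G_0=8  [base 4] 2·4  →[4↦5]→  2·5 = 10  −1 ⇒ G_1=9
G_1=9  [base 5] 5 + 4  →[5↦6]→  6 + 4 = 10  −1 ⇒ G_2=9
G_2=9  [base 6] 6 + 3  →[6↦7]→  7 + 3 = 10  −1 ⇒ G_3=9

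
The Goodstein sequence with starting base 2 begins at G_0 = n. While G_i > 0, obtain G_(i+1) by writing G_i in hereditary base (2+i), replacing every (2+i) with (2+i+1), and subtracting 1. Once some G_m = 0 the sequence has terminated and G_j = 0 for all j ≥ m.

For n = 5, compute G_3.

G_0=5  [base 2] 2^2 + 1  →[2↦3]→  3^3 + 1 = 28  −1 ⇒ G_1=27
G_1=27  [base 3] 3^3  →[3↦4]→  4^4 = 256  −1 ⇒ G_2=255
G_2=255  [base 4] 3·4^3 + 3·4^2 + 3·4 + 3  →[4↦5]→  3·5^3 + 3·5^2 + 3·5 + 3 = 468  −1 ⇒ G_3=467
G_3=467  [base 5] 3·5^3 + 3·5^2 + 3·5 + 2  →[5↦6]→  3·6^3 + 3·6^2 + 3·6 + 2 = 776  −1 ⇒ G_4=775

467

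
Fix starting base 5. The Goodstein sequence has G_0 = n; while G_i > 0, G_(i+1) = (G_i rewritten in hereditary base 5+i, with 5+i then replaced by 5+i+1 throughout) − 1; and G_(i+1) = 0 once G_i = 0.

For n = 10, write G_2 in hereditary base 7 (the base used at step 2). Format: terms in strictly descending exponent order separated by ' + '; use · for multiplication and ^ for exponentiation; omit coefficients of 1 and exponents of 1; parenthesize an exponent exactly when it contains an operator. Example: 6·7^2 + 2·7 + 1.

G_0 = 10. HB_5(10) = 2·5. Bump = 12. G_1 = 11.
G_1 = 11. HB_6(11) = 6 + 5. Bump = 12. G_2 = 11.

7 + 4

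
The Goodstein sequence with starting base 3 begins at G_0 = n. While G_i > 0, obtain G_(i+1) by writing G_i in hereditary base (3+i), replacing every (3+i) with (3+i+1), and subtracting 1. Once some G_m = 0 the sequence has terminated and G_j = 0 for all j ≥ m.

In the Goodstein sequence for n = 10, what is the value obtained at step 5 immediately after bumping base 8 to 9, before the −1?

[0] 10 ≡ 3^2 + 1 (base 3). Lift 4: 17. −1: 16.
[1] 16 ≡ 4^2 (base 4). Lift 5: 25. −1: 24.
[2] 24 ≡ 4·5 + 4 (base 5). Lift 6: 28. −1: 27.
[3] 27 ≡ 4·6 + 3 (base 6). Lift 7: 31. −1: 30.
[4] 30 ≡ 4·7 + 2 (base 7). Lift 8: 34. −1: 33.
[5] 33 ≡ 4·8 + 1 (base 8). Lift 9: 37. −1: 36.

37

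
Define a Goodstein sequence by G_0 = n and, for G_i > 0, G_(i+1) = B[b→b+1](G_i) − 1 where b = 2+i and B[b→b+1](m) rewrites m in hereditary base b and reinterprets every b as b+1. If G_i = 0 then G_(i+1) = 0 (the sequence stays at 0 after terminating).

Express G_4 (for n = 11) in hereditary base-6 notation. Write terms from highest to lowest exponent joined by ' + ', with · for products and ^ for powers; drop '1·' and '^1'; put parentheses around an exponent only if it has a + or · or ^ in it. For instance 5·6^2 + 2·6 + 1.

11 —HB2→ 2^(2 + 1) + 2 + 1 —bump→ 3^(3 + 1) + 3 + 1 = 85 —(−1)→ 84
84 —HB3→ 3^(3 + 1) + 3 —bump→ 4^(4 + 1) + 4 = 1028 —(−1)→ 1027
1027 —HB4→ 4^(4 + 1) + 3 —bump→ 5^(5 + 1) + 3 = 15628 —(−1)→ 15627
15627 —HB5→ 5^(5 + 1) + 2 —bump→ 6^(6 + 1) + 2 = 279938 —(−1)→ 279937
279937 —HB6→ 6^(6 + 1) + 1 —bump→ 7^(7 + 1) + 1 = 5764802 —(−1)→ 5764801

6^(6 + 1) + 1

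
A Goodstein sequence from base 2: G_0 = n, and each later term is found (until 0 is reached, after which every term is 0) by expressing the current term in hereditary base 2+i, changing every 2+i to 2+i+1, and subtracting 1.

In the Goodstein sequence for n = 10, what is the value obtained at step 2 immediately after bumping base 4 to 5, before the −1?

15626

[0] 10 ≡ 2^(2 + 1) + 2 (base 2). Lift 3: 84. −1: 83.
[1] 83 ≡ 3^(3 + 1) + 2 (base 3). Lift 4: 1026. −1: 1025.
[2] 1025 ≡ 4^(4 + 1) + 1 (base 4). Lift 5: 15626. −1: 15625.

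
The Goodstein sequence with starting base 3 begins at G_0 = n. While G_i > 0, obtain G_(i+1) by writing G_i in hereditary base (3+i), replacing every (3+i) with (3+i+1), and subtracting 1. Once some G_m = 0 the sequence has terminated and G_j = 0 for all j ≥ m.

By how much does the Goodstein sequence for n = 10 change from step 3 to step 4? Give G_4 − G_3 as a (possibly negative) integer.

3

10 —HB3→ 3^2 + 1 —bump→ 4^2 + 1 = 17 —(−1)→ 16
16 —HB4→ 4^2 —bump→ 5^2 = 25 —(−1)→ 24
24 —HB5→ 4·5 + 4 —bump→ 4·6 + 4 = 28 —(−1)→ 27
27 —HB6→ 4·6 + 3 —bump→ 4·7 + 3 = 31 —(−1)→ 30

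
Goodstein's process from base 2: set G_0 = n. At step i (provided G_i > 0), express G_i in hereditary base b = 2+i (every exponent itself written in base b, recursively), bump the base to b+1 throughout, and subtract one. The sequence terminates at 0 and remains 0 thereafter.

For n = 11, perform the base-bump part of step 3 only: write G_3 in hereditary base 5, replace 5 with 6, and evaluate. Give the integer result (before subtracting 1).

11 —HB2→ 2^(2 + 1) + 2 + 1 —bump→ 3^(3 + 1) + 3 + 1 = 85 —(−1)→ 84
84 —HB3→ 3^(3 + 1) + 3 —bump→ 4^(4 + 1) + 4 = 1028 —(−1)→ 1027
1027 —HB4→ 4^(4 + 1) + 3 —bump→ 5^(5 + 1) + 3 = 15628 —(−1)→ 15627
15627 —HB5→ 5^(5 + 1) + 2 —bump→ 6^(6 + 1) + 2 = 279938 —(−1)→ 279937

279938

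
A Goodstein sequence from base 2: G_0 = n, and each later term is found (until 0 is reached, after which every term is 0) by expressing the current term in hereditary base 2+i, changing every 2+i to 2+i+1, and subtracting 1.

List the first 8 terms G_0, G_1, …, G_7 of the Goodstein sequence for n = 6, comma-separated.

6, 29, 257, 3125, 46655, 98039, 187243, 332147

i=0: 6 = 2^2 + 2 (b=2); 2→3: 3^3 + 3 = 30; 30−1 = 29
i=1: 29 = 3^3 + 2 (b=3); 3→4: 4^4 + 2 = 258; 258−1 = 257
i=2: 257 = 4^4 + 1 (b=4); 4→5: 5^5 + 1 = 3126; 3126−1 = 3125
i=3: 3125 = 5^5 (b=5); 5→6: 6^6 = 46656; 46656−1 = 46655
i=4: 46655 = 5·6^5 + 5·6^4 + 5·6^3 + 5·6^2 + 5·6 + 5 (b=6); 6→7: 5·7^5 + 5·7^4 + 5·7^3 + 5·7^2 + 5·7 + 5 = 98040; 98040−1 = 98039
i=5: 98039 = 5·7^5 + 5·7^4 + 5·7^3 + 5·7^2 + 5·7 + 4 (b=7); 7→8: 5·8^5 + 5·8^4 + 5·8^3 + 5·8^2 + 5·8 + 4 = 187244; 187244−1 = 187243
i=6: 187243 = 5·8^5 + 5·8^4 + 5·8^3 + 5·8^2 + 5·8 + 3 (b=8); 8→9: 5·9^5 + 5·9^4 + 5·9^3 + 5·9^2 + 5·9 + 3 = 332148; 332148−1 = 332147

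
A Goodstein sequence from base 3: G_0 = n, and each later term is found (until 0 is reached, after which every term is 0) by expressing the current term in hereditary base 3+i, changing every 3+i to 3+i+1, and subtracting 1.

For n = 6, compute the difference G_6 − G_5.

-1

G_0 = 6. HB_3(6) = 2·3. Bump = 8. G_1 = 7.
G_1 = 7. HB_4(7) = 4 + 3. Bump = 8. G_2 = 7.
G_2 = 7. HB_5(7) = 5 + 2. Bump = 8. G_3 = 7.
G_3 = 7. HB_6(7) = 6 + 1. Bump = 8. G_4 = 7.
G_4 = 7. HB_7(7) = 7. Bump = 8. G_5 = 7.
G_5 = 7. HB_8(7) = 7. Bump = 7. G_6 = 6.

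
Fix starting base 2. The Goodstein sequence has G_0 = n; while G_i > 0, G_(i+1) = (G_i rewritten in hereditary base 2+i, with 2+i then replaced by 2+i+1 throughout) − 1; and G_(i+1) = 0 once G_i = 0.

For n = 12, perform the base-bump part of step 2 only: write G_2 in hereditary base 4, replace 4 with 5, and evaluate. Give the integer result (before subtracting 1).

15686

base 2: 12 = 2^(2 + 1) + 2^2; at 3: 3^(3 + 1) + 3^3 = 108; next = 107
base 3: 107 = 3^(3 + 1) + 2·3^2 + 2·3 + 2; at 4: 4^(4 + 1) + 2·4^2 + 2·4 + 2 = 1066; next = 1065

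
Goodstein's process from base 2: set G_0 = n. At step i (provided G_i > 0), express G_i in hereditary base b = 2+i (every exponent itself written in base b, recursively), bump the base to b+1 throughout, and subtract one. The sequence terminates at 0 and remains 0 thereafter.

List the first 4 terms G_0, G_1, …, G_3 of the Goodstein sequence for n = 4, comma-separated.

4, 26, 41, 60

4 —HB2→ 2^2 —bump→ 3^3 = 27 —(−1)→ 26
26 —HB3→ 2·3^2 + 2·3 + 2 —bump→ 2·4^2 + 2·4 + 2 = 42 —(−1)→ 41
41 —HB4→ 2·4^2 + 2·4 + 1 —bump→ 2·5^2 + 2·5 + 1 = 61 —(−1)→ 60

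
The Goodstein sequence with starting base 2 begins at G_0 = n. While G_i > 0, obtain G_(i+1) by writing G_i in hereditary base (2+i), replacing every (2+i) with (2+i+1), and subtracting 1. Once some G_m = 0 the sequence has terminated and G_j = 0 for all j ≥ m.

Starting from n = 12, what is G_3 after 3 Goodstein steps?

G_0 = 12. HB_2(12) = 2^(2 + 1) + 2^2. Bump = 108. G_1 = 107.
G_1 = 107. HB_3(107) = 3^(3 + 1) + 2·3^2 + 2·3 + 2. Bump = 1066. G_2 = 1065.
G_2 = 1065. HB_4(1065) = 4^(4 + 1) + 2·4^2 + 2·4 + 1. Bump = 15686. G_3 = 15685.

15685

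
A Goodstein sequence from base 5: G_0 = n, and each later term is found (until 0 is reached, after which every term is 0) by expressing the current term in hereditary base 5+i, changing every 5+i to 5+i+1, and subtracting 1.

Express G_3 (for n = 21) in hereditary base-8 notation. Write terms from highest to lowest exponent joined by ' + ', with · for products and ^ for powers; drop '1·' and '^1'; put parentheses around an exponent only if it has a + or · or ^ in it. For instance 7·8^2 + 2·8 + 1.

step 0: 21 = 4·5 + 1; sub 6 for 5: 4·6 + 1; = 25; G_1 = 25−1 = 24
step 1: 24 = 4·6; sub 7 for 6: 4·7; = 28; G_2 = 28−1 = 27
step 2: 27 = 3·7 + 6; sub 8 for 7: 3·8 + 6; = 30; G_3 = 30−1 = 29

3·8 + 5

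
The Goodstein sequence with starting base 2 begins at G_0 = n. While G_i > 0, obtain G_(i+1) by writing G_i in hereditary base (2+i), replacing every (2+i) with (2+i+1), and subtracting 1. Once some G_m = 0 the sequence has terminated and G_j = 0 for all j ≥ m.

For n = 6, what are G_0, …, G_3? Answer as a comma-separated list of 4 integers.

6, 29, 257, 3125

[0] 6 ≡ 2^2 + 2 (base 2). Lift 3: 30. −1: 29.
[1] 29 ≡ 3^3 + 2 (base 3). Lift 4: 258. −1: 257.
[2] 257 ≡ 4^4 + 1 (base 4). Lift 5: 3126. −1: 3125.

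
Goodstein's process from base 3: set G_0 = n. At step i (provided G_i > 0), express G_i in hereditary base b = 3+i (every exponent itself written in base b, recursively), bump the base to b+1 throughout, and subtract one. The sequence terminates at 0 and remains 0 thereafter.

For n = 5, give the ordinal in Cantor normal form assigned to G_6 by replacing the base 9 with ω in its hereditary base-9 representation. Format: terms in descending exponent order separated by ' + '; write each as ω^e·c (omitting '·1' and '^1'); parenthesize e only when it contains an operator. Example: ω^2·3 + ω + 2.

2

step 0: 5 = 3 + 2; sub 4 for 3: 4 + 2; = 6; G_1 = 6−1 = 5
step 1: 5 = 4 + 1; sub 5 for 4: 5 + 1; = 6; G_2 = 6−1 = 5
step 2: 5 = 5; sub 6 for 5: 6; = 6; G_3 = 6−1 = 5
step 3: 5 = 5; sub 7 for 6: 5; = 5; G_4 = 5−1 = 4
step 4: 4 = 4; sub 8 for 7: 4; = 4; G_5 = 4−1 = 3
step 5: 3 = 3; sub 9 for 8: 3; = 3; G_6 = 3−1 = 2
step 6: 2 = 2; sub 10 for 9: 2; = 2; G_7 = 2−1 = 1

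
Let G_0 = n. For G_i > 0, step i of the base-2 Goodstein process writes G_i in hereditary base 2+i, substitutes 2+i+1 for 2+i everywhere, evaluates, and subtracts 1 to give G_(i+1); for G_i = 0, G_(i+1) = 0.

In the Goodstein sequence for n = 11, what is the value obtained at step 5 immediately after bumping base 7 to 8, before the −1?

(0) 11|_2 = 2^(2 + 1) + 2 + 1 ↦ 3^(3 + 1) + 3 + 1|_3 = 85 ⇒ 84
(1) 84|_3 = 3^(3 + 1) + 3 ↦ 4^(4 + 1) + 4|_4 = 1028 ⇒ 1027
(2) 1027|_4 = 4^(4 + 1) + 3 ↦ 5^(5 + 1) + 3|_5 = 15628 ⇒ 15627
(3) 15627|_5 = 5^(5 + 1) + 2 ↦ 6^(6 + 1) + 2|_6 = 279938 ⇒ 279937
(4) 279937|_6 = 6^(6 + 1) + 1 ↦ 7^(7 + 1) + 1|_7 = 5764802 ⇒ 5764801
(5) 5764801|_7 = 7^(7 + 1) ↦ 8^(8 + 1)|_8 = 134217728 ⇒ 134217727

134217728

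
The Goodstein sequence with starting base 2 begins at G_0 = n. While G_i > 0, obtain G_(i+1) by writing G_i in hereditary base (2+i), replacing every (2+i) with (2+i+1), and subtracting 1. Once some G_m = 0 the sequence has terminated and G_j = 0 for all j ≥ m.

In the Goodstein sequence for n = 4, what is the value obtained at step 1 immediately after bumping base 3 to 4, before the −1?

step 0: 4 = 2^2; sub 3 for 2: 3^3; = 27; G_1 = 27−1 = 26
step 1: 26 = 2·3^2 + 2·3 + 2; sub 4 for 3: 2·4^2 + 2·4 + 2; = 42; G_2 = 42−1 = 41

42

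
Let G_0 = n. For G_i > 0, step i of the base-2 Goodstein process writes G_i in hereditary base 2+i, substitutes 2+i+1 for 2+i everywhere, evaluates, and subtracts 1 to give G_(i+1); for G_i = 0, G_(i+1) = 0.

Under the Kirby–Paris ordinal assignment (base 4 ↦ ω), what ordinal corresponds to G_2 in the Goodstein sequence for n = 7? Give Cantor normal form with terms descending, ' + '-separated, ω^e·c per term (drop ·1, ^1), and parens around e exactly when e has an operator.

i=0: 7 = 2^2 + 2 + 1 (b=2); 2→3: 3^3 + 3 + 1 = 31; 31−1 = 30
i=1: 30 = 3^3 + 3 (b=3); 3→4: 4^4 + 4 = 260; 260−1 = 259

ω^ω + 3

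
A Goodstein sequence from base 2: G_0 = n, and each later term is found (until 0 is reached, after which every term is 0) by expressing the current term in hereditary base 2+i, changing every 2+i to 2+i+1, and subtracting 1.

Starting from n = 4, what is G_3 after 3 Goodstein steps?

i=0: 4 = 2^2 (b=2); 2→3: 3^3 = 27; 27−1 = 26
i=1: 26 = 2·3^2 + 2·3 + 2 (b=3); 3→4: 2·4^2 + 2·4 + 2 = 42; 42−1 = 41
i=2: 41 = 2·4^2 + 2·4 + 1 (b=4); 4→5: 2·5^2 + 2·5 + 1 = 61; 61−1 = 60

60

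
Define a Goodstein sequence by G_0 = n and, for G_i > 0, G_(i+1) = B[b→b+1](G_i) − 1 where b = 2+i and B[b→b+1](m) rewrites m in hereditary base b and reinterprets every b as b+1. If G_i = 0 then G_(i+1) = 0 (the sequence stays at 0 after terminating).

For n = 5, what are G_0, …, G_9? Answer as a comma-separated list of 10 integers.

(0) 5|_2 = 2^2 + 1 ↦ 3^3 + 1|_3 = 28 ⇒ 27
(1) 27|_3 = 3^3 ↦ 4^4|_4 = 256 ⇒ 255
(2) 255|_4 = 3·4^3 + 3·4^2 + 3·4 + 3 ↦ 3·5^3 + 3·5^2 + 3·5 + 3|_5 = 468 ⇒ 467
(3) 467|_5 = 3·5^3 + 3·5^2 + 3·5 + 2 ↦ 3·6^3 + 3·6^2 + 3·6 + 2|_6 = 776 ⇒ 775
(4) 775|_6 = 3·6^3 + 3·6^2 + 3·6 + 1 ↦ 3·7^3 + 3·7^2 + 3·7 + 1|_7 = 1198 ⇒ 1197
(5) 1197|_7 = 3·7^3 + 3·7^2 + 3·7 ↦ 3·8^3 + 3·8^2 + 3·8|_8 = 1752 ⇒ 1751
(6) 1751|_8 = 3·8^3 + 3·8^2 + 2·8 + 7 ↦ 3·9^3 + 3·9^2 + 2·9 + 7|_9 = 2455 ⇒ 2454
(7) 2454|_9 = 3·9^3 + 3·9^2 + 2·9 + 6 ↦ 3·10^3 + 3·10^2 + 2·10 + 6|_10 = 3326 ⇒ 3325
(8) 3325|_10 = 3·10^3 + 3·10^2 + 2·10 + 5 ↦ 3·11^3 + 3·11^2 + 2·11 + 5|_11 = 4383 ⇒ 4382

5, 27, 255, 467, 775, 1197, 1751, 2454, 3325, 4382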